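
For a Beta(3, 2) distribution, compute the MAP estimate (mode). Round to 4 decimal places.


MAP = mode = (a-1)/(a+b-2)
= (3-1)/(3+2-2)
= 2/3 = 0.6667

0.6667


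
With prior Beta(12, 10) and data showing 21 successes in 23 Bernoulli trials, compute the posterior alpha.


Conjugate update: alpha_posterior = alpha_prior + k
= 12 + 21 = 33

33


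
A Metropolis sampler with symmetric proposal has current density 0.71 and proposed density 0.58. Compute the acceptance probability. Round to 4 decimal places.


For symmetric proposals, acceptance = min(1, pi(x*)/pi(x))
= min(1, 0.58/0.71)
= min(1, 0.8169) = 0.8169

0.8169


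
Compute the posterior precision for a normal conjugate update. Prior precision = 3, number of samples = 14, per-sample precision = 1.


tau_post = tau_0 + n * tau
= 3 + 14 * 1 = 17

17


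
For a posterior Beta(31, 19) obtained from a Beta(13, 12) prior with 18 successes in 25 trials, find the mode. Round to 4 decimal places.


Mode = (alpha - 1) / (alpha + beta - 2)
= 30 / 48
= 0.625

0.625


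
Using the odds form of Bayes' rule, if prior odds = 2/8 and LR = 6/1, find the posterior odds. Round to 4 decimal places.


Bayes' rule in odds form: posterior odds = prior odds * LR
= (2 * 6) / (8 * 1)
= 12/8 = 1.5

1.5


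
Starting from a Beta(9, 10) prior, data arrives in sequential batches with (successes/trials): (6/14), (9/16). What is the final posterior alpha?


In sequential Bayesian updating, we sum all successes.
Total successes = 15
Final alpha = 9 + 15 = 24

24


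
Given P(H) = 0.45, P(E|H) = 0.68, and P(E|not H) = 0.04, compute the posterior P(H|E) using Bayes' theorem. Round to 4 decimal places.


By Bayes' theorem: P(H|E) = P(E|H)*P(H) / P(E)
P(E) = P(E|H)*P(H) + P(E|not H)*P(not H)
P(E) = 0.68*0.45 + 0.04*0.55 = 0.328
P(H|E) = 0.68*0.45 / 0.328 = 0.9329

0.9329


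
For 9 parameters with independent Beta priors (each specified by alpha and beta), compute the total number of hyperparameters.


A Beta prior has 2 hyperparameters per parameter.
Total = 9 * 2 = 18

18


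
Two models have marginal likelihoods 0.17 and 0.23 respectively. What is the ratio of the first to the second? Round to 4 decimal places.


Evidence ratio = 0.17 / 0.23
= 0.7391

0.7391


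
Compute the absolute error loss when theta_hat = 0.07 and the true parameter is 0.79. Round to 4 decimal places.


L = |theta_hat - theta_true|
= |0.07 - 0.79| = 0.72

0.72


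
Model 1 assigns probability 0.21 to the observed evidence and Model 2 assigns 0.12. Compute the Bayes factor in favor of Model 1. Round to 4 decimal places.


BF = P(data|M1) / P(data|M2)
= 0.21 / 0.12 = 1.75

1.75


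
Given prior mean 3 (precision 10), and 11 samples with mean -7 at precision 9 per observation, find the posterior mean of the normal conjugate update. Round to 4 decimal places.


The posterior mean is a precision-weighted average of prior and data.
Post. prec. = 10 + 99 = 109
Post. mean = (30 + -693)/109 = -663/109 = -6.0826

-6.0826


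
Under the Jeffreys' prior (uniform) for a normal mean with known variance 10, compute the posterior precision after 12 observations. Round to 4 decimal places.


Prior precision = 0 (flat prior).
Post. prec. = 0 + n/var = 12/10 = 1.2

1.2


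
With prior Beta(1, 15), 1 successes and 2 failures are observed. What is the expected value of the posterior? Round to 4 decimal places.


Posterior = Beta(2, 17)
E[theta] = alpha/(alpha+beta)
= 2/19 = 0.1053

0.1053


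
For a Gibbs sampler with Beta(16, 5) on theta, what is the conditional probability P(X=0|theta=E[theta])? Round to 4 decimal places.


E[theta] = 16/(16+5) = 0.7619
P(X=0|theta) = 1 - theta = 0.2381

0.2381


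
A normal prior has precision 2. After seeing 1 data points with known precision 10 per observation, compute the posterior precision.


In the conjugate normal model, precisions add:
tau_posterior = tau_prior + n * tau_data
= 2 + 1*10 = 12

12


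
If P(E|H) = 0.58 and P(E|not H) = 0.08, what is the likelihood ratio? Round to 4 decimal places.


Likelihood ratio = P(E|H) / P(E|not H)
= 0.58 / 0.08
= 7.25

7.25


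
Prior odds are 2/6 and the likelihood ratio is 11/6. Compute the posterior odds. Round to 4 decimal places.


Posterior odds = prior odds * likelihood ratio
= (2/6) * (11/6)
= 22 / 36
= 0.6111

0.6111


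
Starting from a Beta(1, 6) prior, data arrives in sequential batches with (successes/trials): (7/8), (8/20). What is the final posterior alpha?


In sequential Bayesian updating, we sum all successes.
Total successes = 15
Final alpha = 1 + 15 = 16

16


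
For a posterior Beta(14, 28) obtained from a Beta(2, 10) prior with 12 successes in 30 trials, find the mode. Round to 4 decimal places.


Mode = (alpha - 1) / (alpha + beta - 2)
= 13 / 40
= 0.325

0.325


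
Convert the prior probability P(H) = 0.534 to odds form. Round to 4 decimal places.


P(not H) = 1 - 0.534 = 0.466
Odds = 0.534 / 0.466 = 1.1459

1.1459


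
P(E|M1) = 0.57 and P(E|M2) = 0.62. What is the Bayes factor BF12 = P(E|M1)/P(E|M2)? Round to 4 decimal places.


Bayes factor BF12 = P(E|M1) / P(E|M2)
= 0.57 / 0.62
= 0.9194

0.9194


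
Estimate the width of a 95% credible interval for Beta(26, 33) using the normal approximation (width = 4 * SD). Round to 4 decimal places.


For Beta(a,b): Var = ab/((a+b)^2(a+b+1))
Var = 0.0041, SD = 0.0641
Approximate 95% CI width = 4 * 0.0641 = 0.2564

0.2564


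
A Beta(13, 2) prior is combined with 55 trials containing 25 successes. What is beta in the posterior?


In conjugate updating:
beta_posterior = beta_prior + (n - k)
= 2 + (55 - 25)
= 2 + 30 = 32

32


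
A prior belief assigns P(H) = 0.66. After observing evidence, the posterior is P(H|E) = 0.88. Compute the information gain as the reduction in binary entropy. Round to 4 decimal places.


H(prior) = -0.66*log2(0.66) - 0.34*log2(0.34)
= 0.9248
H(post) = -0.88*log2(0.88) - 0.12*log2(0.12)
= 0.5294
IG = 0.9248 - 0.5294 = 0.3955

0.3955


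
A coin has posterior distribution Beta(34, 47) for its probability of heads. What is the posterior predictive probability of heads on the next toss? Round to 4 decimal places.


Posterior predictive = E[theta] = alpha/(alpha+beta)
= 34/81
= 0.4198

0.4198


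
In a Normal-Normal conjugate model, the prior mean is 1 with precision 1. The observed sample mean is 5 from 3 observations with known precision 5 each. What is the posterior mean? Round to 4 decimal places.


Posterior precision = tau0 + n*tau = 1 + 3*5 = 16
Posterior mean = (tau0*mu0 + n*tau*xbar) / posterior_precision
= (1*1 + 3*5*5) / 16
= 76 / 16 = 4.75

4.75


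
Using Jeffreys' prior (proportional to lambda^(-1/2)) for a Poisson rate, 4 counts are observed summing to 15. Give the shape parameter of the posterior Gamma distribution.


Conjugate update: Gamma(prior_shape + S, prior_rate + n).
Prior shape = 0.5, prior rate = 0.
Posterior shape = 0.5 + S = 0.5 + 15 = 15.5

15.5


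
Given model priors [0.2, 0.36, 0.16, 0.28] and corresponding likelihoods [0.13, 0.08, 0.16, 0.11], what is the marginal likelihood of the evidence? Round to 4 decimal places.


P(E) = sum_i P(M_i) P(E|M_i)
= 0.026 + 0.0288 + 0.0256 + 0.0308
= 0.1112

0.1112


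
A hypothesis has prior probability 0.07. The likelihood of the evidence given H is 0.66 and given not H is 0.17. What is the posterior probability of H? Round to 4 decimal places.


Using Bayes' theorem:
P(E) = 0.07 * 0.66 + 0.93 * 0.17
P(E) = 0.2043
P(H|E) = (0.07 * 0.66) / 0.2043 = 0.2261

0.2261


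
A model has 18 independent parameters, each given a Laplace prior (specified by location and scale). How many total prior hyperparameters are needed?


Each Laplace prior needs 2 hyperparameters (location and scale).
Total = 2 * 18 = 36

36


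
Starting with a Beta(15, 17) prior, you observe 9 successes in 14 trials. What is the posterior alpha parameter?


For a Beta-Binomial conjugate model:
Posterior alpha = prior alpha + number of successes
= 15 + 9 = 24

24


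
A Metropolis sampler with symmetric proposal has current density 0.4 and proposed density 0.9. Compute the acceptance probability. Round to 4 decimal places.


For symmetric proposals, acceptance = min(1, pi(x*)/pi(x))
= min(1, 0.9/0.4)
= min(1, 2.25) = 1.0

1.0


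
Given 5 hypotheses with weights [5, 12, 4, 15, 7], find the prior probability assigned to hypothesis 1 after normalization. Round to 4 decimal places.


To normalize, divide each weight by the sum of all weights.
Sum = 43
Prior(H1) = 5/43 = 0.1163

0.1163


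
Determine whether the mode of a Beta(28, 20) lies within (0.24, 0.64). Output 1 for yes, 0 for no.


First find the mode: (a-1)/(a+b-2) = 0.587
Is 0.587 in (0.24, 0.64)? 1

1


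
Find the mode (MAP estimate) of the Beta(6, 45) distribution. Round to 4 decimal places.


For Beta(a,b) with a,b > 1:
Mode = (a-1)/(a+b-2) = (6-1)/(51-2)
= 5/49 = 0.102

0.102


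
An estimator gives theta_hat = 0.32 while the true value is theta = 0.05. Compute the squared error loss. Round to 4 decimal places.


The squared error loss is (theta_hat - theta)^2
= (0.32 - 0.05)^2
= (0.27)^2 = 0.0729

0.0729


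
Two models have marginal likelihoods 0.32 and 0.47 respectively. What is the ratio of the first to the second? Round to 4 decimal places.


Evidence ratio = 0.32 / 0.47
= 0.6809

0.6809


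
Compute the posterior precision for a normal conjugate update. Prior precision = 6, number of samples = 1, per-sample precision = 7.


tau_post = tau_0 + n * tau
= 6 + 1 * 7 = 13

13


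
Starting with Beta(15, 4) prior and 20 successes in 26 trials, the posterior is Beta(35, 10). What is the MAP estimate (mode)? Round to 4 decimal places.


The mode of Beta(a, b) when a > 1 and b > 1 is (a-1)/(a+b-2)
= (35 - 1) / (35 + 10 - 2)
= 34 / 43
= 0.7907

0.7907


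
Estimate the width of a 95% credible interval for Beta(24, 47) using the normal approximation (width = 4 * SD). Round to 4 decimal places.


For Beta(a,b): Var = ab/((a+b)^2(a+b+1))
Var = 0.0031, SD = 0.0557
Approximate 95% CI width = 4 * 0.0557 = 0.223

0.223


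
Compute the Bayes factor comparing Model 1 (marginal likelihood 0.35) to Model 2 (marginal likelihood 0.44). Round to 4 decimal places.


BF12 = marginal likelihood of M1 / marginal likelihood of M2
= 0.35/0.44
= 0.7955

0.7955


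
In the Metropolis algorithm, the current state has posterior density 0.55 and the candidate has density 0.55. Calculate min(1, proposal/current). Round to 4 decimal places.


Ratio = 0.55/0.55 = 1.0
Acceptance probability = min(1, 1.0)
= 1.0

1.0


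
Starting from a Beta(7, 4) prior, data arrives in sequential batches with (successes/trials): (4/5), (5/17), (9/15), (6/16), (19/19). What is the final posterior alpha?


In sequential Bayesian updating, we sum all successes.
Total successes = 43
Final alpha = 7 + 43 = 50

50


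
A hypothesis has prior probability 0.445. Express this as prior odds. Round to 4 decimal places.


Odds = P(H) / P(not H) = 0.445 / 0.555
= 0.8018

0.8018


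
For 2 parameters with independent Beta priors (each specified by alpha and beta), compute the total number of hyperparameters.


A Beta prior has 2 hyperparameters per parameter.
Total = 2 * 2 = 4

4


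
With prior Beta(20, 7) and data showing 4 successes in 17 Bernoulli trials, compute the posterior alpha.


Conjugate update: alpha_posterior = alpha_prior + k
= 20 + 4 = 24

24


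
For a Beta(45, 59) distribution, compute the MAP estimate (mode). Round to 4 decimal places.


MAP = mode = (a-1)/(a+b-2)
= (45-1)/(45+59-2)
= 44/102 = 0.4314

0.4314


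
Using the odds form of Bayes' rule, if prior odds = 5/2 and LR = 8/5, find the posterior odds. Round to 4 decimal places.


Bayes' rule in odds form: posterior odds = prior odds * LR
= (5 * 8) / (2 * 5)
= 40/10 = 4.0

4.0


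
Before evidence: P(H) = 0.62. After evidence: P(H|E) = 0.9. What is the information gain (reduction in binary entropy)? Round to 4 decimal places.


Prior entropy = 0.958
Posterior entropy = 0.469
Information gain = 0.958 - 0.469 = 0.489

0.489


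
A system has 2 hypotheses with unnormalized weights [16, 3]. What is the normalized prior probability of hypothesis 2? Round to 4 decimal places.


The normalized prior is the weight divided by the total.
Total weight = 19
P(H2) = 3 / 19 = 0.1579

0.1579


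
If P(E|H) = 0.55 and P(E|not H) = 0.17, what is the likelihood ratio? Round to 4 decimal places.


Likelihood ratio = P(E|H) / P(E|not H)
= 0.55 / 0.17
= 3.2353

3.2353


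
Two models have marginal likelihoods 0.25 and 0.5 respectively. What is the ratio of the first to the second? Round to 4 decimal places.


Evidence ratio = 0.25 / 0.5
= 0.5

0.5


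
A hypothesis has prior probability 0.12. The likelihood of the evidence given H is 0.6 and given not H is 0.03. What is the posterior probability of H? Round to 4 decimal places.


Using Bayes' theorem:
P(E) = 0.12 * 0.6 + 0.88 * 0.03
P(E) = 0.0984
P(H|E) = (0.12 * 0.6) / 0.0984 = 0.7317

0.7317


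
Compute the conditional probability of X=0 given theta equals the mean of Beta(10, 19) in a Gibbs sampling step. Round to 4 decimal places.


Mean of Beta(10, 19) = 0.3448
P(X=0 | theta=0.3448) = 0.6552

0.6552


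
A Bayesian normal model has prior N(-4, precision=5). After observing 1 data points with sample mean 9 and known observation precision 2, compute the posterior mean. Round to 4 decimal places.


Posterior mean = (prior_precision * prior_mean + n * data_precision * data_mean) / (prior_precision + n * data_precision)
Numerator = 5*-4 + 1*2*9 = -2
Denominator = 5 + 1*2 = 7
Posterior mean = -0.2857

-0.2857


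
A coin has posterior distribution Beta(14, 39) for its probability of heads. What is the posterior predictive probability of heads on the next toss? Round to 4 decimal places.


Posterior predictive = E[theta] = alpha/(alpha+beta)
= 14/53
= 0.2642

0.2642


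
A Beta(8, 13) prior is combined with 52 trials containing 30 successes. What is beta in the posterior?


In conjugate updating:
beta_posterior = beta_prior + (n - k)
= 13 + (52 - 30)
= 13 + 22 = 35

35


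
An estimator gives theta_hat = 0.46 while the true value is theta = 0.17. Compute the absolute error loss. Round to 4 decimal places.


The absolute error loss is |theta_hat - theta|
= |0.46 - 0.17|
= 0.29

0.29


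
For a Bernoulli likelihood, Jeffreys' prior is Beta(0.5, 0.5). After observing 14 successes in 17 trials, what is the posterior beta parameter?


Jeffreys' prior for Bernoulli is Beta(0.5, 0.5).
Posterior is Beta(0.5 + k, 0.5 + n - k).
Posterior beta = 0.5 + (n - k) = 0.5 + 3 = 3.5

3.5


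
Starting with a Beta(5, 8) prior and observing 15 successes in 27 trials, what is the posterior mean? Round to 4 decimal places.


Posterior parameters: alpha = 5 + 15 = 20
beta = 8 + 12 = 20
Posterior mean = alpha / (alpha + beta) = 20 / 40
= 0.5

0.5


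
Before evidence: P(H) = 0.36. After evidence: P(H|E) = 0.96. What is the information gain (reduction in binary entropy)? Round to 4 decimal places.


Prior entropy = 0.9427
Posterior entropy = 0.2423
Information gain = 0.9427 - 0.2423 = 0.7004

0.7004


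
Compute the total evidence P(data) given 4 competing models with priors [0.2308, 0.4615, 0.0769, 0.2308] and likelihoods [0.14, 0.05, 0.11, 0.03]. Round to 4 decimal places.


Marginal likelihood = sum P(model_i) * P(data|model_i)
Model 1: 0.2308 * 0.14 = 0.0323
Model 2: 0.4615 * 0.05 = 0.0231
Model 3: 0.0769 * 0.11 = 0.0085
Model 4: 0.2308 * 0.03 = 0.0069
Total = 0.0708

0.0708


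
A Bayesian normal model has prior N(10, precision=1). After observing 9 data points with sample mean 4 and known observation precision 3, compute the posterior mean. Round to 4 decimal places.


Posterior mean = (prior_precision * prior_mean + n * data_precision * data_mean) / (prior_precision + n * data_precision)
Numerator = 1*10 + 9*3*4 = 118
Denominator = 1 + 9*3 = 28
Posterior mean = 4.2143

4.2143


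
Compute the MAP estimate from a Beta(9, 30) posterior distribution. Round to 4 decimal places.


MAP = mode of Beta distribution
= (alpha - 1)/(alpha + beta - 2)
= (9-1)/(9+30-2)
= 8/37 = 0.2162

0.2162


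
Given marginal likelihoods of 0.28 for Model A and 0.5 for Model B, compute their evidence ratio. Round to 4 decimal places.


Ratio = ML(A) / ML(B) = 0.28/0.5
= 0.56

0.56


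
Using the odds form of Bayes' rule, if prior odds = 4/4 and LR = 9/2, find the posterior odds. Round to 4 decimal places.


Bayes' rule in odds form: posterior odds = prior odds * LR
= (4 * 9) / (4 * 2)
= 36/8 = 4.5

4.5


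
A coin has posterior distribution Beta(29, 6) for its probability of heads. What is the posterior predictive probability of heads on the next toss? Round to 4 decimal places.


Posterior predictive = E[theta] = alpha/(alpha+beta)
= 29/35
= 0.8286

0.8286


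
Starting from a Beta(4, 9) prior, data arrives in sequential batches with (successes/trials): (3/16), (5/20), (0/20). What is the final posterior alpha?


In sequential Bayesian updating, we sum all successes.
Total successes = 8
Final alpha = 4 + 8 = 12

12


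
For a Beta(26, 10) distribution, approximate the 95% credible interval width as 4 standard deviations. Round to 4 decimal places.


Variance of Beta(a,b) = ab / ((a+b)^2 * (a+b+1))
= 26*10 / ((36)^2 * 37)
= 0.0054
SD = sqrt(0.0054) = 0.0736
Width = 4 * SD = 0.2945

0.2945


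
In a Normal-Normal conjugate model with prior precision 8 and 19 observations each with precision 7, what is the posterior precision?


Posterior precision = prior precision + n * observation precision
= 8 + 19 * 7
= 8 + 133 = 141

141


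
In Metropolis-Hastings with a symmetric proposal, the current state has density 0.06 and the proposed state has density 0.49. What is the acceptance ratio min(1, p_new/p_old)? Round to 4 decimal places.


Ratio = p_new / p_old = 0.49 / 0.06 = 8.1667
Acceptance = min(1, 8.1667) = 1.0

1.0


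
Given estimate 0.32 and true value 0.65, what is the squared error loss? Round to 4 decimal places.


Squared error = (estimate - true)^2
Difference = -0.33
Loss = -0.33^2 = 0.1089

0.1089


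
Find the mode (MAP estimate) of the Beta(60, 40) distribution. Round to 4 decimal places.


For Beta(a,b) with a,b > 1:
Mode = (a-1)/(a+b-2) = (60-1)/(100-2)
= 59/98 = 0.602

0.602


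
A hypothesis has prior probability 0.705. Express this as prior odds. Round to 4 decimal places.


Odds = P(H) / P(not H) = 0.705 / 0.295
= 2.3898

2.3898


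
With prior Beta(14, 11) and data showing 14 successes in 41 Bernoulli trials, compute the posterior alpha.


Conjugate update: alpha_posterior = alpha_prior + k
= 14 + 14 = 28

28


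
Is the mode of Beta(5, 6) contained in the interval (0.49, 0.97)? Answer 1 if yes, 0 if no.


Mode = (a-1)/(a+b-2) = 4/9 = 0.4444
Interval: (0.49, 0.97)
Contains mode? 0

0


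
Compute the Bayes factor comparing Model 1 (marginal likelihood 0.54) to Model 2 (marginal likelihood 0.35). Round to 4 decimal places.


BF12 = marginal likelihood of M1 / marginal likelihood of M2
= 0.54/0.35
= 1.5429

1.5429


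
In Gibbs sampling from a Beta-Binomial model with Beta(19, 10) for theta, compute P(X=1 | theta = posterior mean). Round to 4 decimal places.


Posterior mean = alpha/(alpha+beta) = 19/29 = 0.6552
P(X=1|theta=mean) = theta = 0.6552

0.6552


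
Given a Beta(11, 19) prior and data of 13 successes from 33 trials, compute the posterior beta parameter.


Number of failures = 33 - 13 = 20
Posterior beta = 19 + 20 = 39

39


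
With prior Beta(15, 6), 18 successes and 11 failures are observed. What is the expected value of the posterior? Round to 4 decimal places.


Posterior = Beta(33, 17)
E[theta] = alpha/(alpha+beta)
= 33/50 = 0.66

0.66


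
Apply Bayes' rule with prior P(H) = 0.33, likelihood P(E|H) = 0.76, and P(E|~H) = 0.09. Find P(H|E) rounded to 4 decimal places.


Step 1: Compute marginal P(E) = P(E|H)P(H) + P(E|~H)P(~H)
= 0.76*0.33 + 0.09*0.67 = 0.3111
Step 2: P(H|E) = P(E|H)P(H)/P(E) = 0.2508/0.3111
= 0.8062

0.8062


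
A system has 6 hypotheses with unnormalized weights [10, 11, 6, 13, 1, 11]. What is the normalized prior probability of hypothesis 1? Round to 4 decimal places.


The normalized prior is the weight divided by the total.
Total weight = 52
P(H1) = 10 / 52 = 0.1923

0.1923


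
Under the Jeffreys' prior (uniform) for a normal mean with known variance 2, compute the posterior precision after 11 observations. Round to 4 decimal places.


Prior precision = 0 (flat prior).
Post. prec. = 0 + n/var = 11/2 = 5.5

5.5


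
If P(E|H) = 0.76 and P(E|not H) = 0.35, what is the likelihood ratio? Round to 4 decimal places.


Likelihood ratio = P(E|H) / P(E|not H)
= 0.76 / 0.35
= 2.1714

2.1714


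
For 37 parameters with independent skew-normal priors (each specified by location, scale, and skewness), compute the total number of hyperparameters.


A skew-normal prior has 3 hyperparameters per parameter.
Total = 37 * 3 = 111

111


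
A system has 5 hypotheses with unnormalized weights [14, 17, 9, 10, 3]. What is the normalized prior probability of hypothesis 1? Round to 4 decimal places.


The normalized prior is the weight divided by the total.
Total weight = 53
P(H1) = 14 / 53 = 0.2642

0.2642


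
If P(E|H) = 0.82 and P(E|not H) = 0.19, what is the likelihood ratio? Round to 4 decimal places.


Likelihood ratio = P(E|H) / P(E|not H)
= 0.82 / 0.19
= 4.3158

4.3158


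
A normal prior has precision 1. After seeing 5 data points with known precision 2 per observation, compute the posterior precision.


In the conjugate normal model, precisions add:
tau_posterior = tau_prior + n * tau_data
= 1 + 5*2 = 11

11


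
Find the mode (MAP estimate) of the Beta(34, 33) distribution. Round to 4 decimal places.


For Beta(a,b) with a,b > 1:
Mode = (a-1)/(a+b-2) = (34-1)/(67-2)
= 33/65 = 0.5077

0.5077


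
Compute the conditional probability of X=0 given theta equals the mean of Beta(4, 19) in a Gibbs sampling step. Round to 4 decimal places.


Mean of Beta(4, 19) = 0.1739
P(X=0 | theta=0.1739) = 0.8261

0.8261


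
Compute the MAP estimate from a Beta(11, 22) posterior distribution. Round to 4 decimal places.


MAP = mode of Beta distribution
= (alpha - 1)/(alpha + beta - 2)
= (11-1)/(11+22-2)
= 10/31 = 0.3226

0.3226


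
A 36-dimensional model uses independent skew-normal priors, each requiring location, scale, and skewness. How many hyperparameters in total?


Per parameter: 3 (location, scale, and skewness).
Total = 36 * 3 = 108

108


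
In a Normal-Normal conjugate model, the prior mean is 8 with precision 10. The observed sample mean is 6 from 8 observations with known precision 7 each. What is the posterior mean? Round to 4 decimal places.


Posterior precision = tau0 + n*tau = 10 + 8*7 = 66
Posterior mean = (tau0*mu0 + n*tau*xbar) / posterior_precision
= (10*8 + 8*7*6) / 66
= 416 / 66 = 6.303

6.303


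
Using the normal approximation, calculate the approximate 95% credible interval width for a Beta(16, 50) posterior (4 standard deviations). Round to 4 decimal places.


Var(Beta) = 16*50/(66^2 * 67) = 0.0027
SD = 0.0524
Width ~ 4*SD = 0.2094

0.2094


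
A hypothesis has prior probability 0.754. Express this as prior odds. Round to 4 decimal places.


Odds = P(H) / P(not H) = 0.754 / 0.246
= 3.065

3.065


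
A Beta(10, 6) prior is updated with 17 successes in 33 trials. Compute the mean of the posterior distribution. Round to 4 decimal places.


After update: Beta(27, 22)
Mean = 27 / (27 + 22) = 27 / 49
= 0.551

0.551


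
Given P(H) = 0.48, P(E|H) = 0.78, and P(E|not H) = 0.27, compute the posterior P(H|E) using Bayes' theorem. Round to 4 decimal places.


By Bayes' theorem: P(H|E) = P(E|H)*P(H) / P(E)
P(E) = P(E|H)*P(H) + P(E|not H)*P(not H)
P(E) = 0.78*0.48 + 0.27*0.52 = 0.5148
P(H|E) = 0.78*0.48 / 0.5148 = 0.7273

0.7273


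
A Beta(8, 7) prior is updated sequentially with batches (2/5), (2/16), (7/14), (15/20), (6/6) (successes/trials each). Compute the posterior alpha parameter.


Sequential conjugate updating is equivalent to a single batch update.
Total successes across all batches = 32
alpha_posterior = alpha_prior + total_successes = 8 + 32
= 40

40


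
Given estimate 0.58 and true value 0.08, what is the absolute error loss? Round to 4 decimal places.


Absolute error = |estimate - true|
= |0.5| = 0.5

0.5


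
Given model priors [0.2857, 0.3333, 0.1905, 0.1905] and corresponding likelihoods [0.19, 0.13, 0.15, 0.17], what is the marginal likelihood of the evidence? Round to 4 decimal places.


P(E) = sum_i P(M_i) P(E|M_i)
= 0.0543 + 0.0433 + 0.0286 + 0.0324
= 0.1586

0.1586


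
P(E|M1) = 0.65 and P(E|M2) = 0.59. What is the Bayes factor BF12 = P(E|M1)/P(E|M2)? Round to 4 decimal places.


Bayes factor BF12 = P(E|M1) / P(E|M2)
= 0.65 / 0.59
= 1.1017

1.1017


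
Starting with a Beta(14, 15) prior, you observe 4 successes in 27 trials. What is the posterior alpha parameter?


For a Beta-Binomial conjugate model:
Posterior alpha = prior alpha + number of successes
= 14 + 4 = 18

18


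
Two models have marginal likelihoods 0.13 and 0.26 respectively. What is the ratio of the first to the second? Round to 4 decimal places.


Evidence ratio = 0.13 / 0.26
= 0.5

0.5


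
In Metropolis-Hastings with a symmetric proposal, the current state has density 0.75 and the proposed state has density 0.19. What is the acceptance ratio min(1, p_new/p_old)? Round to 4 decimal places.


Ratio = p_new / p_old = 0.19 / 0.75 = 0.2533
Acceptance = min(1, 0.2533) = 0.2533

0.2533


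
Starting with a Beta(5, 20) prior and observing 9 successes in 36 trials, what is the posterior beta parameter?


Posterior beta = prior beta + failures
Failures = 36 - 9 = 27
beta_post = 20 + 27 = 47

47


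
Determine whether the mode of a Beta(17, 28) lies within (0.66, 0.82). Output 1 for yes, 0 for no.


First find the mode: (a-1)/(a+b-2) = 0.3721
Is 0.3721 in (0.66, 0.82)? 0

0


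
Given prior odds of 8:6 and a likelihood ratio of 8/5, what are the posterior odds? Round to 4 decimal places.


Posterior odds = prior odds * LR
Prior odds = 8/6 = 1.3333
LR = 8/5 = 1.6
Posterior odds = 1.3333 * 1.6 = 2.1333

2.1333


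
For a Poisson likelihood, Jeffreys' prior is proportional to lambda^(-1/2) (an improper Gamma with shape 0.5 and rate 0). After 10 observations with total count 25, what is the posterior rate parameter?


Jeffreys' prior for Poisson is proportional to lambda^(-1/2).
Posterior is Gamma(0.5 + S, 0 + n) = Gamma(0.5 + 25, 10).
Posterior rate = 0 + n = 10

10.0


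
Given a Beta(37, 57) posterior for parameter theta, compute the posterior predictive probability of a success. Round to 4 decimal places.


For a Beta-Bernoulli model, the predictive probability is the mean:
P(success) = 37/(37+57) = 37/94 = 0.3936

0.3936


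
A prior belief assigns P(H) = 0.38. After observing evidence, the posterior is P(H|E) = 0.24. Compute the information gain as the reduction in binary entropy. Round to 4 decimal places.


H(prior) = -0.38*log2(0.38) - 0.62*log2(0.62)
= 0.958
H(post) = -0.24*log2(0.24) - 0.76*log2(0.76)
= 0.795
IG = 0.958 - 0.795 = 0.163

0.163


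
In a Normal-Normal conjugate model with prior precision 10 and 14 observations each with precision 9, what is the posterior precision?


Posterior precision = prior precision + n * observation precision
= 10 + 14 * 9
= 10 + 126 = 136

136


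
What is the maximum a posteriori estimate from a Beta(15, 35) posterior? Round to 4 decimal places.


The MAP estimate equals the mode of the distribution.
Mode of Beta(a,b) = (a-1)/(a+b-2)
= 14/48
= 0.2917

0.2917


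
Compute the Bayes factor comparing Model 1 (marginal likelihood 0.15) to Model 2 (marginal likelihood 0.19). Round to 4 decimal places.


BF12 = marginal likelihood of M1 / marginal likelihood of M2
= 0.15/0.19
= 0.7895

0.7895


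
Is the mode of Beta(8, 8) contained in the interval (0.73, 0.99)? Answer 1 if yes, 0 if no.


Mode = (a-1)/(a+b-2) = 7/14 = 0.5
Interval: (0.73, 0.99)
Contains mode? 0

0


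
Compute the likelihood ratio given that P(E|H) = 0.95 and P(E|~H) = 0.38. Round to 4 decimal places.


LR = P(E|H) / P(E|~H)
= 0.95 / 0.38 = 2.5

2.5


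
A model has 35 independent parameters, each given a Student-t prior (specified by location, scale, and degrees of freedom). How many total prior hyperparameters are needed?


Each Student-t prior needs 3 hyperparameters (location, scale, and degrees of freedom).
Total = 3 * 35 = 105

105


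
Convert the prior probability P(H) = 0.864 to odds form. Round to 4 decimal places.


P(not H) = 1 - 0.864 = 0.136
Odds = 0.864 / 0.136 = 6.3529

6.3529


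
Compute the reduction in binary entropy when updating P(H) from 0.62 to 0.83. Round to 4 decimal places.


H_before = -p*log2(p) - (1-p)*log2(1-p) for p=0.62: 0.958
H_after for p=0.83: 0.6577
Reduction = 0.958 - 0.6577 = 0.3003

0.3003


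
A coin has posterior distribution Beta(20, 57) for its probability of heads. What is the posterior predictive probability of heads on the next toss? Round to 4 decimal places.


Posterior predictive = E[theta] = alpha/(alpha+beta)
= 20/77
= 0.2597

0.2597


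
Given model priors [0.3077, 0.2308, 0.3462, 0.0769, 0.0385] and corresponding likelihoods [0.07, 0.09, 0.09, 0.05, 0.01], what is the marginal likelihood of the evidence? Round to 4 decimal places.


P(E) = sum_i P(M_i) P(E|M_i)
= 0.0215 + 0.0208 + 0.0312 + 0.0038 + 0.0004
= 0.0777

0.0777


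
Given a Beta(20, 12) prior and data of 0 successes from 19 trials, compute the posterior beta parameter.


Number of failures = 19 - 0 = 19
Posterior beta = 12 + 19 = 31

31


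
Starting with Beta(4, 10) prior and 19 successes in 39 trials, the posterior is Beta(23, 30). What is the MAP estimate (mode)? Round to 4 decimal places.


The mode of Beta(a, b) when a > 1 and b > 1 is (a-1)/(a+b-2)
= (23 - 1) / (23 + 30 - 2)
= 22 / 51
= 0.4314

0.4314


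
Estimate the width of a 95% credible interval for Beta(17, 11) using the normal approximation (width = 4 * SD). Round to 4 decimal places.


For Beta(a,b): Var = ab/((a+b)^2(a+b+1))
Var = 0.0082, SD = 0.0907
Approximate 95% CI width = 4 * 0.0907 = 0.3628

0.3628


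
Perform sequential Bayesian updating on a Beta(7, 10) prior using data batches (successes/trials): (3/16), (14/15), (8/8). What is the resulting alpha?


Accumulate successes: 25
Posterior alpha = prior alpha + sum of successes
= 7 + 25 = 32

32


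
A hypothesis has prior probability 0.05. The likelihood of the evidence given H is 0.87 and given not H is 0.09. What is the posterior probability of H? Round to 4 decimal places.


Using Bayes' theorem:
P(E) = 0.05 * 0.87 + 0.95 * 0.09
P(E) = 0.129
P(H|E) = (0.05 * 0.87) / 0.129 = 0.3372

0.3372


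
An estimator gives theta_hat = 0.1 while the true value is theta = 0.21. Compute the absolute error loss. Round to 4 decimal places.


The absolute error loss is |theta_hat - theta|
= |0.1 - 0.21|
= 0.11

0.11


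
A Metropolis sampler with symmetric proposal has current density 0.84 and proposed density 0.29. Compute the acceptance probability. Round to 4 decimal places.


For symmetric proposals, acceptance = min(1, pi(x*)/pi(x))
= min(1, 0.29/0.84)
= min(1, 0.3452) = 0.3452

0.3452


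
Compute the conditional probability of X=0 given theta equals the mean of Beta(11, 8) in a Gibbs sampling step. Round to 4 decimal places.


Mean of Beta(11, 8) = 0.5789
P(X=0 | theta=0.5789) = 0.4211

0.4211


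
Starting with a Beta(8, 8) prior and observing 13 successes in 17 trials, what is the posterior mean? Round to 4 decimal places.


Posterior parameters: alpha = 8 + 13 = 21
beta = 8 + 4 = 12
Posterior mean = alpha / (alpha + beta) = 21 / 33
= 0.6364

0.6364


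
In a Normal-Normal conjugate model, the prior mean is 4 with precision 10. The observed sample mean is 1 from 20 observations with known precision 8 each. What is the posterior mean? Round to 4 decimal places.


Posterior precision = tau0 + n*tau = 10 + 20*8 = 170
Posterior mean = (tau0*mu0 + n*tau*xbar) / posterior_precision
= (10*4 + 20*8*1) / 170
= 200 / 170 = 1.1765

1.1765


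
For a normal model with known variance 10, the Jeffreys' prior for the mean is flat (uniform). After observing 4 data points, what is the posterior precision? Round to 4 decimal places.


Jeffreys' prior for normal mean (known variance) is flat.
Prior precision = 0.
Posterior precision = prior_prec + n/sigma^2 = 0 + 4/10
= 0.4

0.4


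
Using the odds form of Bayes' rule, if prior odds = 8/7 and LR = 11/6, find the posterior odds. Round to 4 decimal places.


Bayes' rule in odds form: posterior odds = prior odds * LR
= (8 * 11) / (7 * 6)
= 88/42 = 2.0952

2.0952


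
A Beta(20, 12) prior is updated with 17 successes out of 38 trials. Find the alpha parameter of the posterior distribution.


In the Beta-Binomial conjugate update:
alpha_post = alpha_prior + successes
= 20 + 17
= 37

37


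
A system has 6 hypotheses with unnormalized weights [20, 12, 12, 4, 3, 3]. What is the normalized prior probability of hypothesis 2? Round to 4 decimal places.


The normalized prior is the weight divided by the total.
Total weight = 54
P(H2) = 12 / 54 = 0.2222

0.2222


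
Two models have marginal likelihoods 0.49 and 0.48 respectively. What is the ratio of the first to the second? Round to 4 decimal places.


Evidence ratio = 0.49 / 0.48
= 1.0208

1.0208


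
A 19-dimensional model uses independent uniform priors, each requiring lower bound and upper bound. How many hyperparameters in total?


Per parameter: 2 (lower bound and upper bound).
Total = 19 * 2 = 38

38


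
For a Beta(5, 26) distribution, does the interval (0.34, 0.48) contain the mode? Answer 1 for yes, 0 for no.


Mode of Beta(a,b) = (a-1)/(a+b-2)
= (5-1)/(5+26-2) = 0.1379
Check: 0.34 <= 0.1379 <= 0.48?
Result: 0

0


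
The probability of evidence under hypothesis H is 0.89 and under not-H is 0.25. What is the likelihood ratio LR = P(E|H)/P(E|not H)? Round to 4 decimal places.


LR = 0.89 / 0.25
= 3.56

3.56


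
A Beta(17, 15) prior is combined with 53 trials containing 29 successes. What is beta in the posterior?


In conjugate updating:
beta_posterior = beta_prior + (n - k)
= 15 + (53 - 29)
= 15 + 24 = 39

39


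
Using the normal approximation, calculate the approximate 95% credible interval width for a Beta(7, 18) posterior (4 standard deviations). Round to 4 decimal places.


Var(Beta) = 7*18/(25^2 * 26) = 0.0078
SD = 0.0881
Width ~ 4*SD = 0.3522

0.3522


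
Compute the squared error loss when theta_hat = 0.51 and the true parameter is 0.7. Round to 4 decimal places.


L = (theta_hat - theta_true)^2
= (0.51 - 0.7)^2
= -0.19^2 = 0.0361

0.0361


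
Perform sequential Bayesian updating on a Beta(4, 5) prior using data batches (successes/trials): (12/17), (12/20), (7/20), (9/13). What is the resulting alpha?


Accumulate successes: 40
Posterior alpha = prior alpha + sum of successes
= 4 + 40 = 44

44


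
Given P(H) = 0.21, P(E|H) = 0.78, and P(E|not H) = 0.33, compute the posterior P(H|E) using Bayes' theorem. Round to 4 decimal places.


By Bayes' theorem: P(H|E) = P(E|H)*P(H) / P(E)
P(E) = P(E|H)*P(H) + P(E|not H)*P(not H)
P(E) = 0.78*0.21 + 0.33*0.79 = 0.4245
P(H|E) = 0.78*0.21 / 0.4245 = 0.3859

0.3859


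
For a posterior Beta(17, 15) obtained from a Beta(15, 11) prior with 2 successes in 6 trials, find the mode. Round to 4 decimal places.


Mode = (alpha - 1) / (alpha + beta - 2)
= 16 / 30
= 0.5333

0.5333


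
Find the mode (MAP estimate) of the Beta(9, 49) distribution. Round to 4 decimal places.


For Beta(a,b) with a,b > 1:
Mode = (a-1)/(a+b-2) = (9-1)/(58-2)
= 8/56 = 0.1429

0.1429


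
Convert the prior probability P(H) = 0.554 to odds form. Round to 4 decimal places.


P(not H) = 1 - 0.554 = 0.446
Odds = 0.554 / 0.446 = 1.2422

1.2422


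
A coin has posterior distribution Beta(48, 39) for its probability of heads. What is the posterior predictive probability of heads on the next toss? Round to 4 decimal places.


Posterior predictive = E[theta] = alpha/(alpha+beta)
= 48/87
= 0.5517

0.5517


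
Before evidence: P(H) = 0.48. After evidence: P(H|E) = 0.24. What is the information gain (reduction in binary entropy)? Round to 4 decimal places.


Prior entropy = 0.9988
Posterior entropy = 0.795
Information gain = 0.9988 - 0.795 = 0.2038

0.2038


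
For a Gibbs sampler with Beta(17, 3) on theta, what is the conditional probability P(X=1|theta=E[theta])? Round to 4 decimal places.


E[theta] = 17/(17+3) = 0.85
P(X=1|theta) = theta = 0.85

0.85


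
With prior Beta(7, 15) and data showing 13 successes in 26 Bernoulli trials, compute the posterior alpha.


Conjugate update: alpha_posterior = alpha_prior + k
= 7 + 13 = 20

20


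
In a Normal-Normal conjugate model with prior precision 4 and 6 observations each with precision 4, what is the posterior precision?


Posterior precision = prior precision + n * observation precision
= 4 + 6 * 4
= 4 + 24 = 28

28


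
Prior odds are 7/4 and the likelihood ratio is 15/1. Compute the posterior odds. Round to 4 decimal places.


Posterior odds = prior odds * likelihood ratio
= (7/4) * (15/1)
= 105 / 4
= 26.25

26.25


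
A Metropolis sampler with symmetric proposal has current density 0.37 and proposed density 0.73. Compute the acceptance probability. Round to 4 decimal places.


For symmetric proposals, acceptance = min(1, pi(x*)/pi(x))
= min(1, 0.73/0.37)
= min(1, 1.973) = 1.0

1.0


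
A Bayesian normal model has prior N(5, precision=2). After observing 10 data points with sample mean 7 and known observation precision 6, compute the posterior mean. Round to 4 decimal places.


Posterior mean = (prior_precision * prior_mean + n * data_precision * data_mean) / (prior_precision + n * data_precision)
Numerator = 2*5 + 10*6*7 = 430
Denominator = 2 + 10*6 = 62
Posterior mean = 6.9355

6.9355


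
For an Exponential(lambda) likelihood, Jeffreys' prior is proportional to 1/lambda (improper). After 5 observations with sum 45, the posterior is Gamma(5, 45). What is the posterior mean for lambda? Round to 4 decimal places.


Posterior = Gamma(n, sum_x) = Gamma(5, 45)
Posterior mean = shape/rate = 5/45
= 0.1111

0.1111


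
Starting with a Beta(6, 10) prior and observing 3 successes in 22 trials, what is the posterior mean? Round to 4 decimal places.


Posterior parameters: alpha = 6 + 3 = 9
beta = 10 + 19 = 29
Posterior mean = alpha / (alpha + beta) = 9 / 38
= 0.2368

0.2368


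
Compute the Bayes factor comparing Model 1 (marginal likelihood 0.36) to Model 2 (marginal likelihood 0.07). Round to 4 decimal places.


BF12 = marginal likelihood of M1 / marginal likelihood of M2
= 0.36/0.07
= 5.1429

5.1429


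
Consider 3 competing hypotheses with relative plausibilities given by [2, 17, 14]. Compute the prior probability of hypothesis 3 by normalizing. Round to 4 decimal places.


Sum of weights = 2 + 17 + 14 = 33
Normalized prior for H3 = 14 / 33
= 0.4242

0.4242


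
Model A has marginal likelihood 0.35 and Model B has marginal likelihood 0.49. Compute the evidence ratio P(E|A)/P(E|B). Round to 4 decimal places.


Evidence ratio = P(E|A) / P(E|B)
= 0.35 / 0.49
= 0.7143

0.7143


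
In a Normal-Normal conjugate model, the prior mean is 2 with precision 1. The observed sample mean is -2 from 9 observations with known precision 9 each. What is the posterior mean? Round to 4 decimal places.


Posterior precision = tau0 + n*tau = 1 + 9*9 = 82
Posterior mean = (tau0*mu0 + n*tau*xbar) / posterior_precision
= (1*2 + 9*9*-2) / 82
= -160 / 82 = -1.9512

-1.9512
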